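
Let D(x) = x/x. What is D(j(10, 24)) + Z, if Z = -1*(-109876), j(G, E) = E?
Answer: 109877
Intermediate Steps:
D(x) = 1
Z = 109876
D(j(10, 24)) + Z = 1 + 109876 = 109877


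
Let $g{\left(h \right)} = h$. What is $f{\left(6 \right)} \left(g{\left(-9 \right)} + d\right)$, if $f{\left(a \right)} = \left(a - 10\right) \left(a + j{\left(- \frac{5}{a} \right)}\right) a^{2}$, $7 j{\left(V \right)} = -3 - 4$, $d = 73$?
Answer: $-46080$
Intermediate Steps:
$j{\left(V \right)} = -1$ ($j{\left(V \right)} = \frac{-3 - 4}{7} = \frac{1}{7} \left(-7\right) = -1$)
$f{\left(a \right)} = a^{2} \left(-1 + a\right) \left(-10 + a\right)$ ($f{\left(a \right)} = \left(a - 10\right) \left(a - 1\right) a^{2} = \left(-10 + a\right) \left(-1 + a\right) a^{2} = \left(-1 + a\right) \left(-10 + a\right) a^{2} = a^{2} \left(-1 + a\right) \left(-10 + a\right)$)
$f{\left(6 \right)} \left(g{\left(-9 \right)} + d\right) = 6^{2} \left(10 + 6^{2} - 66\right) \left(-9 + 73\right) = 36 \left(10 + 36 - 66\right) 64 = 36 \left(-20\right) 64 = \left(-720\right) 64 = -46080$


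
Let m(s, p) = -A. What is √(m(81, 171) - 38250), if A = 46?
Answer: 2*I*√9574 ≈ 195.69*I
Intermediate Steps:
m(s, p) = -46 (m(s, p) = -1*46 = -46)
√(m(81, 171) - 38250) = √(-46 - 38250) = √(-38296) = 2*I*√9574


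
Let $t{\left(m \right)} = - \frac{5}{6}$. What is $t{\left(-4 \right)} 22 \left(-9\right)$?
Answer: $165$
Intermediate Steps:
$t{\left(m \right)} = - \frac{5}{6}$ ($t{\left(m \right)} = \left(-5\right) \frac{1}{6} = - \frac{5}{6}$)
$t{\left(-4 \right)} 22 \left(-9\right) = \left(- \frac{5}{6}\right) 22 \left(-9\right) = \left(- \frac{55}{3}\right) \left(-9\right) = 165$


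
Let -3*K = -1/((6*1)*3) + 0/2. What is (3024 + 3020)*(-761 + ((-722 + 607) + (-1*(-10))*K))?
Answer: -142922468/27 ≈ -5.2934e+6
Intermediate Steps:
K = 1/54 (K = -(-1/((6*1)*3) + 0/2)/3 = -(-1/(6*3) + 0*(½))/3 = -(-1/18 + 0)/3 = -⅓*(-1/18) = 1/54 ≈ 0.018519)
(3024 + 3020)*(-761 + ((-722 + 607) + (-1*(-10))*K)) = (3024 + 3020)*(-761 + ((-722 + 607) - 1*(-10)*(1/54))) = 6044*(-761 + (-115 + 10*(1/54))) = 6044*(-761 + (-115 + 5/27)) = 6044*(-761 - 3100/27) = 6044*(-23647/27) = -142922468/27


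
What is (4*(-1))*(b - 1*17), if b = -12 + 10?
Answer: 76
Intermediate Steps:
b = -2
(4*(-1))*(b - 1*17) = (4*(-1))*(-2 - 1*17) = -4*(-2 - 17) = -4*(-19) = 76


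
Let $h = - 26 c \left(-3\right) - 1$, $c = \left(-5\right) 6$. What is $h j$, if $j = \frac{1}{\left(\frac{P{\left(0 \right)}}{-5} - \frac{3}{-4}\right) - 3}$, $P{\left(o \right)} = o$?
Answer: $\frac{9364}{9} \approx 1040.4$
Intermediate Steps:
$c = -30$
$j = - \frac{4}{9}$ ($j = \frac{1}{\left(\frac{0}{-5} - \frac{3}{-4}\right) - 3} = \frac{1}{\left(0 \left(- \frac{1}{5}\right) - - \frac{3}{4}\right) - 3} = \frac{1}{\left(0 + \frac{3}{4}\right) - 3} = \frac{1}{\frac{3}{4} - 3} = \frac{1}{- \frac{9}{4}} = - \frac{4}{9} \approx -0.44444$)
$h = -2341$ ($h = - 26 \left(\left(-30\right) \left(-3\right)\right) - 1 = \left(-26\right) 90 - 1 = -2340 - 1 = -2341$)
$h j = \left(-2341\right) \left(- \frac{4}{9}\right) = \frac{9364}{9}$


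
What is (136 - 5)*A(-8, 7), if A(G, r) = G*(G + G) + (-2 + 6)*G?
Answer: 12576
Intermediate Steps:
A(G, r) = 2*G² + 4*G (A(G, r) = G*(2*G) + 4*G = 2*G² + 4*G)
(136 - 5)*A(-8, 7) = (136 - 5)*(2*(-8)*(2 - 8)) = 131*(2*(-8)*(-6)) = 131*96 = 12576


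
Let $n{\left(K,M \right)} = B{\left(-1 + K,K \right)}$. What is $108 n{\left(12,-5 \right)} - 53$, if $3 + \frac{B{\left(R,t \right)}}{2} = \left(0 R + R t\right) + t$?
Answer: $30403$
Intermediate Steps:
$B{\left(R,t \right)} = -6 + 2 t + 2 R t$ ($B{\left(R,t \right)} = -6 + 2 \left(\left(0 R + R t\right) + t\right) = -6 + 2 \left(\left(0 + R t\right) + t\right) = -6 + 2 \left(R t + t\right) = -6 + 2 \left(t + R t\right) = -6 + \left(2 t + 2 R t\right) = -6 + 2 t + 2 R t$)
$n{\left(K,M \right)} = -6 + 2 K + 2 K \left(-1 + K\right)$ ($n{\left(K,M \right)} = -6 + 2 K + 2 \left(-1 + K\right) K = -6 + 2 K + 2 K \left(-1 + K\right)$)
$108 n{\left(12,-5 \right)} - 53 = 108 \left(-6 + 2 \cdot 12^{2}\right) - 53 = 108 \left(-6 + 2 \cdot 144\right) - 53 = 108 \left(-6 + 288\right) - 53 = 108 \cdot 282 - 53 = 30456 - 53 = 30403$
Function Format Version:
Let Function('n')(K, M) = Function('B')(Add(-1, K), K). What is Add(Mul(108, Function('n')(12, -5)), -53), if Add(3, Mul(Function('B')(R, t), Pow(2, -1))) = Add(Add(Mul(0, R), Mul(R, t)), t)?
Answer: 30403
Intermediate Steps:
Function('B')(R, t) = Add(-6, Mul(2, t), Mul(2, R, t)) (Function('B')(R, t) = Add(-6, Mul(2, Add(Add(Mul(0, R), Mul(R, t)), t))) = Add(-6, Mul(2, Add(Add(0, Mul(R, t)), t))) = Add(-6, Mul(2, Add(Mul(R, t), t))) = Add(-6, Mul(2, Add(t, Mul(R, t)))) = Add(-6, Add(Mul(2, t), Mul(2, R, t))) = Add(-6, Mul(2, t), Mul(2, R, t)))
Function('n')(K, M) = Add(-6, Mul(2, K), Mul(2, K, Add(-1, K))) (Function('n')(K, M) = Add(-6, Mul(2, K), Mul(2, Add(-1, K), K)) = Add(-6, Mul(2, K), Mul(2, K, Add(-1, K))))
Add(Mul(108, Function('n')(12, -5)), -53) = Add(Mul(108, Add(-6, Mul(2, Pow(12, 2)))), -53) = Add(Mul(108, Add(-6, Mul(2, 144))), -53) = Add(Mul(108, Add(-6, 288)), -53) = Add(Mul(108, 282), -53) = Add(30456, -53) = 30403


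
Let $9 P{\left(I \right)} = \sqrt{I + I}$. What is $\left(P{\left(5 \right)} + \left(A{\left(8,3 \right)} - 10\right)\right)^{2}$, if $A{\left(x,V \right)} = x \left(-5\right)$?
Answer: $\frac{\left(450 - \sqrt{10}\right)^{2}}{81} \approx 2465.0$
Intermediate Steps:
$P{\left(I \right)} = \frac{\sqrt{2} \sqrt{I}}{9}$ ($P{\left(I \right)} = \frac{\sqrt{I + I}}{9} = \frac{\sqrt{2 I}}{9} = \frac{\sqrt{2} \sqrt{I}}{9}$)
$A{\left(x,V \right)} = - 5 x$
$\left(P{\left(5 \right)} + \left(A{\left(8,3 \right)} - 10\right)\right)^{2} = \left(\frac{\sqrt{2} \sqrt{5}}{9} - 50\right)^{2} = \left(\frac{\sqrt{10}}{9} - 50\right)^{2} = \left(-50 + \frac{\sqrt{10}}{9}\right)^{2}$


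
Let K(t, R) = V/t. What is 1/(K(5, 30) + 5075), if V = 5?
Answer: 1/5076 ≈ 0.00019701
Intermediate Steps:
K(t, R) = 5/t
1/(K(5, 30) + 5075) = 1/(5/5 + 5075) = 1/(5*(⅕) + 5075) = 1/(1 + 5075) = 1/5076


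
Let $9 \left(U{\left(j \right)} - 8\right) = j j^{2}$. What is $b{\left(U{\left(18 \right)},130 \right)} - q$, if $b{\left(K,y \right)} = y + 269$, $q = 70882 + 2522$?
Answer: $-73005$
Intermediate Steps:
$U{\left(j \right)} = 8 + \frac{j^{3}}{9}$ ($U{\left(j \right)} = 8 + \frac{j j^{2}}{9} = 8 + \frac{j^{3}}{9}$)
$q = 73404$
$b{\left(K,y \right)} = 269 + y$
$b{\left(U{\left(18 \right)},130 \right)} - q = \left(269 + 130\right) - 73404 = 399 - 73404 = -73005$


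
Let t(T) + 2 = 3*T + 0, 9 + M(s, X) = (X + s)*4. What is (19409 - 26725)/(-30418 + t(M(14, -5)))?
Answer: 7316/30339 ≈ 0.24114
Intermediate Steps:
M(s, X) = -9 + 4*X + 4*s (M(s, X) = -9 + (X + s)*4 = -9 + (4*X + 4*s) = -9 + 4*X + 4*s)
t(T) = -2 + 3*T (t(T) = -2 + (3*T + 0) = -2 + 3*T)
(19409 - 26725)/(-30418 + t(M(14, -5))) = (19409 - 26725)/(-30418 + (-2 + 3*(-9 + 4*(-5) + 4*14))) = -7316/(-30418 + (-2 + 3*(-9 - 20 + 56))) = -7316/(-30418 + (-2 + 3*27)) = -7316/(-30418 + (-2 + 81)) = -7316/(-30418 + 79) = -7316/(-30339) = -7316*(-1/30339) = 7316/30339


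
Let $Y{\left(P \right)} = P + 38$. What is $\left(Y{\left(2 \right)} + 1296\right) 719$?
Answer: $960584$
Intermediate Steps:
$Y{\left(P \right)} = 38 + P$
$\left(Y{\left(2 \right)} + 1296\right) 719 = \left(\left(38 + 2\right) + 1296\right) 719 = \left(40 + 1296\right) 719 = 1336 \cdot 719 = 960584$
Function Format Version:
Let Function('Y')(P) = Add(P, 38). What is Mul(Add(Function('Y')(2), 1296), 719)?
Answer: 960584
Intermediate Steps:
Function('Y')(P) = Add(38, P)
Mul(Add(Function('Y')(2), 1296), 719) = Mul(Add(Add(38, 2), 1296), 719) = Mul(Add(40, 1296), 719) = Mul(1336, 719) = 960584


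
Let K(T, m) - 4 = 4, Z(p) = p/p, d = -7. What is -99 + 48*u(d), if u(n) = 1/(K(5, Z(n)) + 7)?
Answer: -479/5 ≈ -95.800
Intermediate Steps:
Z(p) = 1
K(T, m) = 8 (K(T, m) = 4 + 4 = 8)
u(n) = 1/15 (u(n) = 1/(8 + 7) = 1/15)
-99 + 48*u(d) = -99 + 48*(1/15) = -99 + 16/5 = -479/5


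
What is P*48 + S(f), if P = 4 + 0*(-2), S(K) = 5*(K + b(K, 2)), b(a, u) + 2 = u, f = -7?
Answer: 157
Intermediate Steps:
b(a, u) = -2 + u
S(K) = 5*K (S(K) = 5*(K + (-2 + 2)) = 5*(K + 0) = 5*K)
P = 4 (P = 4 + 0 = 4)
P*48 + S(f) = 4*48 + 5*(-7) = 192 - 35 = 157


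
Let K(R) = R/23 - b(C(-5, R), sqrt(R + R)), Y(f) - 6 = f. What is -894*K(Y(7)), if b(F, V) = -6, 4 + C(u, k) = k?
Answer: -134994/23 ≈ -5869.3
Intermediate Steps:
C(u, k) = -4 + k
Y(f) = 6 + f
K(R) = 6 + R/23 (K(R) = R/23 - 1*(-6) = R*(1/23) + 6 = R/23 + 6 = 6 + R/23)
-894*K(Y(7)) = -894*(6 + (6 + 7)/23) = -894*(6 + (1/23)*13) = -894*(6 + 13/23) = -894*151/23 = -134994/23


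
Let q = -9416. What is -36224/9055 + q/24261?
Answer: -964092344/219683355 ≈ -4.3886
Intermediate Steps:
-36224/9055 + q/24261 = -36224/9055 - 9416/24261 = -964092344/219683355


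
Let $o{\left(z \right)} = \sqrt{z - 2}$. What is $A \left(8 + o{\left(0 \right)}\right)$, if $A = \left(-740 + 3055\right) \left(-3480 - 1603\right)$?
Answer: $-94137160 - 11767145 i \sqrt{2} \approx -9.4137 \cdot 10^{7} - 1.6641 \cdot 10^{7} i$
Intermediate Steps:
$A = -11767145$ ($A = 2315 \left(-5083\right) = -11767145$)
$o{\left(z \right)} = \sqrt{-2 + z}$
$A \left(8 + o{\left(0 \right)}\right) = - 11767145 \left(8 + \sqrt{-2 + 0}\right) = - 11767145 \left(8 + \sqrt{-2}\right) = - 11767145 \left(8 + i \sqrt{2}\right) = -94137160 - 11767145 i \sqrt{2}$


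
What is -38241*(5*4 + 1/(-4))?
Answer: -3021039/4 ≈ -7.5526e+5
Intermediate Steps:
-38241*(5*4 + 1/(-4)) = -38241*(20 + 1*(-¼)) = -38241*(20 - ¼) = -38241*79/4 = -3021039/4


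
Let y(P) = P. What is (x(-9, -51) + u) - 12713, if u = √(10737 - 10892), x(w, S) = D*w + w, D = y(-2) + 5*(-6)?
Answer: -12434 + I*√155 ≈ -12434.0 + 12.45*I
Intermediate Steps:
D = -32 (D = -2 + 5*(-6) = -2 - 30 = -32)
x(w, S) = -31*w (x(w, S) = -32*w + w = -31*w)
u = I*√155 (u = √(-155) = I*√155 ≈ 12.45*I)
(x(-9, -51) + u) - 12713 = (-31*(-9) + I*√155) - 12713 = (279 + I*√155) - 12713 = -12434 + I*√155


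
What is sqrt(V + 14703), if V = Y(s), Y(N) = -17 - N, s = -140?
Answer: sqrt(14826) ≈ 121.76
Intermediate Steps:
V = 123 (V = -17 - 1*(-140) = -17 + 140 = 123)
sqrt(V + 14703) = sqrt(123 + 14703) = sqrt(14826)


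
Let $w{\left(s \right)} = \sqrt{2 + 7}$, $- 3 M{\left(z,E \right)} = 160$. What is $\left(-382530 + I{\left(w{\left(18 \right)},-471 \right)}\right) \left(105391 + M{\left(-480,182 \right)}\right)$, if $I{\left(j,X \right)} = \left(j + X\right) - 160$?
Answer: $- \frac{121082909054}{3} \approx -4.0361 \cdot 10^{10}$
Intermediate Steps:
$M{\left(z,E \right)} = - \frac{160}{3}$ ($M{\left(z,E \right)} = \left(- \frac{1}{3}\right) 160 = - \frac{160}{3}$)
$w{\left(s \right)} = 3$ ($w{\left(s \right)} = \sqrt{9} = 3$)
$I{\left(j,X \right)} = -160 + X + j$ ($I{\left(j,X \right)} = \left(X + j\right) - 160 = -160 + X + j$)
$\left(-382530 + I{\left(w{\left(18 \right)},-471 \right)}\right) \left(105391 + M{\left(-480,182 \right)}\right) = \left(-382530 - 628\right) \left(105391 - \frac{160}{3}\right) = \left(-382530 - 628\right) \frac{316013}{3} = \left(-383158\right) \frac{316013}{3} = - \frac{121082909054}{3}$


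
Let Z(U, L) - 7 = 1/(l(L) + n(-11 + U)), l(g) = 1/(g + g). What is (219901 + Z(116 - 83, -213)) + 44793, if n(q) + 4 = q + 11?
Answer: 3269851879/12353 ≈ 2.6470e+5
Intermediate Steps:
l(g) = 1/(2*g)
n(q) = 7 + q (n(q) = -4 + (q + 11) = -4 + (11 + q) = 7 + q)
Z(U, L) = 7 + 1/(-4 + U + 1/(2*L)) (Z(U, L) = 7 + 1/(1/(2*L) + (7 + (-11 + U))) = 7 + 1/(1/(2*L) + (-4 + U)) = 7 + 1/(-4 + U + 1/(2*L)))
(219901 + Z(116 - 83, -213)) + 44793 = (219901 + (7 + 2*(-213)*(-27 + 7*(116 - 83)))/(1 + 2*(-213)*(-4 + (116 - 83)))) + 44793 = (219901 + (7 + 2*(-213)*(-27 + 7*33))/(1 + 2*(-213)*(-4 + 33))) + 44793 = (219901 + (7 + 2*(-213)*(-27 + 231))/(1 + 2*(-213)*29)) + 44793 = (219901 + (7 + 2*(-213)*204)/(1 - 12354)) + 44793 = (219901 + (7 - 86904)/(-12353)) + 44793 = (219901 - 1/12353*(-86897)) + 44793 = (219901 + 86897/12353) + 44793 = 2716523950/12353 + 44793 = 3269851879/12353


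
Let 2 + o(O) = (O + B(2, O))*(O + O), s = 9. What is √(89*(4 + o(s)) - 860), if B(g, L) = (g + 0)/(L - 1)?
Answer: 7*√1154/2 ≈ 118.90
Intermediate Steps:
B(g, L) = g/(-1 + L)
o(O) = -2 + 2*O*(O + 2/(-1 + O)) (o(O) = -2 + (O + 2/(-1 + O))*(O + O) = -2 + (O + 2/(-1 + O))*(2*O) = -2 + 2*O*(O + 2/(-1 + O)))
√(89*(4 + o(s)) - 860) = √(89*(4 + 2*(2*9 + (-1 + 9)*(-1 + 9²))/(-1 + 9)) - 860) = √(89*(4 + 2*(18 + 8*(-1 + 81))/8) - 860) = √(89*(4 + 2*(⅛)*(18 + 8*80)) - 860) = √(89*(4 + 2*(⅛)*(18 + 640)) - 860) = √(89*(4 + 2*(⅛)*658) - 860) = √(89*(4 + 329/2) - 860) = √(89*(337/2) - 860) = √(29993/2 - 860) = √(28273/2) = 7*√1154/2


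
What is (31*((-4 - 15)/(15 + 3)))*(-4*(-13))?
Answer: -15314/9 ≈ -1701.6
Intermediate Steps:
(31*((-4 - 15)/(15 + 3)))*(-4*(-13)) = (31*(-19/18))*52 = -589/18*52 = -15314/9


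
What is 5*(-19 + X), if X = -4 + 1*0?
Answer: -115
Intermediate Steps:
X = -4 (X = -4 + 0 = -4)
5*(-19 + X) = 5*(-19 - 4) = 5*(-23) = -115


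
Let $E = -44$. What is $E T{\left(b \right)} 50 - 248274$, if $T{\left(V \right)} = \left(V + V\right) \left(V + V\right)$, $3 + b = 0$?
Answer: $-327474$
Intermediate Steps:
$b = -3$ ($b = -3 + 0 = -3$)
$T{\left(V \right)} = 4 V^{2}$ ($T{\left(V \right)} = 2 V 2 V = 4 V^{2}$)
$E T{\left(b \right)} 50 - 248274 = - 44 \cdot 4 \left(-3\right)^{2} \cdot 50 - 248274 = - 44 \cdot 4 \cdot 9 \cdot 50 - 248274 = \left(-44\right) 36 \cdot 50 - 248274 = \left(-1584\right) 50 - 248274 = -79200 - 248274 = -327474$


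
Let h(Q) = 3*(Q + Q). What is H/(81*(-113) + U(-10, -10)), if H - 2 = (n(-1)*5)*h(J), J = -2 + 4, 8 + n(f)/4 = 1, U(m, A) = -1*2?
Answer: 1678/9155 ≈ 0.18329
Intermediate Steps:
U(m, A) = -2
n(f) = -28 (n(f) = -32 + 4*1 = -32 + 4 = -28)
J = 2
h(Q) = 6*Q (h(Q) = 3*(2*Q) = 6*Q)
H = -1678 (H = 2 + (-28*5)*(6*2) = 2 - 140*12 = 2 - 1680 = -1678)
H/(81*(-113) + U(-10, -10)) = -1678/(81*(-113) - 2) = -1678/(-9153 - 2) = -1678/(-9155) = -1678*(-1/9155) = 1678/9155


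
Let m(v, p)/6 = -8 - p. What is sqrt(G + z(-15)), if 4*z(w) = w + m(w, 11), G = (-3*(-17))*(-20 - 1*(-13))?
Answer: 3*I*sqrt(173)/2 ≈ 19.729*I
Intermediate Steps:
m(v, p) = -48 - 6*p (m(v, p) = 6*(-8 - p) = -48 - 6*p)
G = -357 (G = 51*(-20 + 13) = 51*(-7) = -357)
z(w) = -57/2 + w/4 (z(w) = (w + (-48 - 6*11))/4 = (w + (-48 - 66))/4 = (w - 114)/4 = (-114 + w)/4 = -57/2 + w/4)
sqrt(G + z(-15)) = sqrt(-357 + (-57/2 + (1/4)*(-15))) = sqrt(-357 + (-57/2 - 15/4)) = sqrt(-357 - 129/4) = sqrt(-1557/4) = 3*I*sqrt(173)/2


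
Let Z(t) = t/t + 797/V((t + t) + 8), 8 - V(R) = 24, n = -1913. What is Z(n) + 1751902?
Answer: 28029651/16 ≈ 1.7519e+6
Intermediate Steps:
V(R) = -16 (V(R) = 8 - 1*24 = 8 - 24 = -16)
Z(t) = -781/16 (Z(t) = t/t + 797/(-16) = 1 + 797*(-1/16) = 1 - 797/16 = -781/16)
Z(n) + 1751902 = -781/16 + 1751902 = 28029651/16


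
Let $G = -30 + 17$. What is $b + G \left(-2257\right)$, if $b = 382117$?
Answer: $411458$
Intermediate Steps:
$G = -13$
$b + G \left(-2257\right) = 382117 - -29341 = 382117 + 29341 = 411458$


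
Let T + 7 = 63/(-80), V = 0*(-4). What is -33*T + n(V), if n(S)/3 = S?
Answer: 20559/80 ≈ 256.99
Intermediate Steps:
V = 0
n(S) = 3*S
T = -623/80 (T = -7 + 63/(-80) = -7 + 63*(-1/80) = -7 - 63/80 = -623/80 ≈ -7.7875)
-33*T + n(V) = -33*(-623/80) + 3*0 = 20559/80 + 0 = 20559/80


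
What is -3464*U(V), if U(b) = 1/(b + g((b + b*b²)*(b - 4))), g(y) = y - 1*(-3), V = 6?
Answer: -3464/453 ≈ -7.6468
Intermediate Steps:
g(y) = 3 + y (g(y) = y + 3 = 3 + y)
U(b) = 1/(3 + b + (-4 + b)*(b + b³)) (U(b) = 1/(b + (3 + (b + b*b²)*(b - 4))) = 1/(b + (3 + (b + b³)*(-4 + b))) = 1/(b + (3 + (-4 + b)*(b + b³))) = 1/(3 + b + (-4 + b)*(b + b³)))
-3464*U(V) = -3464/(3 + 6 + 6*(-4 + 6 + 6³ - 4*6²)) = -3464/(3 + 6 + 6*(-4 + 6 + 216 - 4*36)) = -3464/(3 + 6 + 6*(-4 + 6 + 216 - 144)) = -3464/(3 + 6 + 6*74) = -3464/(3 + 6 + 444) = -3464/453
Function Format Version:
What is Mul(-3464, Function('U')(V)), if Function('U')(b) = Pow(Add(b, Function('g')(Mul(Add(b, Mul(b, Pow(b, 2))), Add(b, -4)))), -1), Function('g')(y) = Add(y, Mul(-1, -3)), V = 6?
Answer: Rational(-3464, 453) ≈ -7.6468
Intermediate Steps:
Function('g')(y) = Add(3, y) (Function('g')(y) = Add(y, 3) = Add(3, y))
Function('U')(b) = Pow(Add(3, b, Mul(Add(-4, b), Add(b, Pow(b, 3)))), -1) (Function('U')(b) = Pow(Add(b, Add(3, Mul(Add(b, Mul(b, Pow(b, 2))), Add(b, -4)))), -1) = Pow(Add(b, Add(3, Mul(Add(b, Pow(b, 3)), Add(-4, b)))), -1) = Pow(Add(b, Add(3, Mul(Add(-4, b), Add(b, Pow(b, 3))))), -1) = Pow(Add(3, b, Mul(Add(-4, b), Add(b, Pow(b, 3)))), -1))
Mul(-3464, Function('U')(V)) = Mul(-3464, Pow(Add(3, 6, Mul(6, Add(-4, 6, Pow(6, 3), Mul(-4, Pow(6, 2))))), -1)) = Mul(-3464, Pow(Add(3, 6, Mul(6, Add(-4, 6, 216, Mul(-4, 36)))), -1)) = Mul(-3464, Pow(Add(3, 6, Mul(6, Add(-4, 6, 216, -144))), -1)) = Mul(-3464, Pow(Add(3, 6, Mul(6, 74)), -1)) = Mul(-3464, Pow(Add(3, 6, 444), -1)) = Mul(-3464, Pow(453, -1)) = Mul(-3464, Rational(1, 453)) = Rational(-3464, 453)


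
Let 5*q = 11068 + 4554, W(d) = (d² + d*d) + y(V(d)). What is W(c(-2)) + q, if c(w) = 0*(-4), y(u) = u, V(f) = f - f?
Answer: 15622/5 ≈ 3124.4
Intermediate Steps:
V(f) = 0
c(w) = 0
W(d) = 2*d² (W(d) = (d² + d*d) + 0 = (d² + d²) + 0 = 2*d² + 0 = 2*d²)
q = 15622/5 (q = (11068 + 4554)/5 = (⅕)*15622 = 15622/5 ≈ 3124.4)
W(c(-2)) + q = 2*0² + 15622/5 = 2*0 + 15622/5 = 0 + 15622/5 = 15622/5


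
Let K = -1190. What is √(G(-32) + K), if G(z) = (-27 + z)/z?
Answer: I*√76042/8 ≈ 34.47*I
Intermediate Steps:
G(z) = (-27 + z)/z
√(G(-32) + K) = √((-27 - 32)/(-32) - 1190) = √(-1/32*(-59) - 1190) = √(59/32 - 1190) = √(-38021/32) = I*√76042/8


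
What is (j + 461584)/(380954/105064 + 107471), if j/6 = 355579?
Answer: 7174925624/297150371 ≈ 24.146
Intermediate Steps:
j = 2133474 (j = 6*355579 = 2133474)
(j + 461584)/(380954/105064 + 107471) = (2133474 + 461584)/(380954/105064 + 107471) = 2595058/(380954*(1/105064) + 107471) = 2595058/(190477/52532 + 107471) = 2595058/(5645857049/52532) = 2595058*(52532/5645857049) = 7174925624/297150371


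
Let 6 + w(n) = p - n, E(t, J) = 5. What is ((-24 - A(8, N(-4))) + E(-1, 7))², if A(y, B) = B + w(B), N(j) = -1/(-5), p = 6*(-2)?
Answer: 1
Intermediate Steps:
p = -12
N(j) = ⅕ (N(j) = -1*(-⅕) = ⅕)
w(n) = -18 - n (w(n) = -6 + (-12 - n) = -18 - n)
A(y, B) = -18 (A(y, B) = B + (-18 - B) = -18)
((-24 - A(8, N(-4))) + E(-1, 7))² = ((-24 - 1*(-18)) + 5)² = ((-24 + 18) + 5)² = (-6 + 5)² = (-1)² = 1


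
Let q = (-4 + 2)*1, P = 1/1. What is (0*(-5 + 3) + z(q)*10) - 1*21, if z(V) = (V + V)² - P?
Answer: 129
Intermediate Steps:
P = 1
q = -2 (q = -2*1 = -2)
z(V) = -1 + 4*V² (z(V) = (V + V)² - 1*1 = (2*V)² - 1 = 4*V² - 1 = -1 + 4*V²)
(0*(-5 + 3) + z(q)*10) - 1*21 = (0*(-5 + 3) + (-1 + 4*(-2)²)*10) - 1*21 = (0*(-2) + (-1 + 4*4)*10) - 21 = (0 + (-1 + 16)*10) - 21 = (0 + 15*10) - 21 = (0 + 150) - 21 = 150 - 21 = 129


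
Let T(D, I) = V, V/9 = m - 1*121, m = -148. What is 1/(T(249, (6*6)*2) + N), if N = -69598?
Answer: -1/72019 ≈ -1.3885e-5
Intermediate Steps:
V = -2421 (V = 9*(-148 - 1*121) = 9*(-148 - 121) = 9*(-269) = -2421)
T(D, I) = -2421
1/(T(249, (6*6)*2) + N) = 1/(-2421 - 69598) = 1/(-72019) = -1/72019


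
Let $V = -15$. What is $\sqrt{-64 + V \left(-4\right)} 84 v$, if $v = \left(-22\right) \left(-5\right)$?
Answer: $18480 i \approx 18480.0 i$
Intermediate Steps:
$v = 110$
$\sqrt{-64 + V \left(-4\right)} 84 v = \sqrt{-64 - -60} \cdot 84 \cdot 110 = \sqrt{-64 + 60} \cdot 84 \cdot 110 = \sqrt{-4} \cdot 84 \cdot 110 = 2 i 84 \cdot 110 = 168 i 110 = 18480 i$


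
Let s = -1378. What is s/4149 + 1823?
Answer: 7562249/4149 ≈ 1822.7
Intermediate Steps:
s/4149 + 1823 = -1378/4149 + 1823 = 7562249/4149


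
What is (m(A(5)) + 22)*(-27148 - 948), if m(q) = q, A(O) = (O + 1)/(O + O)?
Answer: -3174848/5 ≈ -6.3497e+5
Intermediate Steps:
A(O) = (1 + O)/(2*O) (A(O) = (1 + O)/((2*O)) = (1 + O)*(1/(2*O)) = (1 + O)/(2*O))
(m(A(5)) + 22)*(-27148 - 948) = ((½)*(1 + 5)/5 + 22)*(-27148 - 948) = ((½)*(⅕)*6 + 22)*(-28096) = (⅗ + 22)*(-28096) = (113/5)*(-28096) = -3174848/5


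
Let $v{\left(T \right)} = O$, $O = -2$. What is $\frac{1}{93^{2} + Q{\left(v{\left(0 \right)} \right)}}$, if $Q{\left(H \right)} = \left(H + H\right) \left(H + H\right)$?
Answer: $\frac{1}{8665} \approx 0.00011541$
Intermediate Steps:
$v{\left(T \right)} = -2$
$Q{\left(H \right)} = 4 H^{2}$ ($Q{\left(H \right)} = 2 H 2 H = 4 H^{2}$)
$\frac{1}{93^{2} + Q{\left(v{\left(0 \right)} \right)}} = \frac{1}{93^{2} + 4 \left(-2\right)^{2}} = \frac{1}{8649 + 4 \cdot 4} = \frac{1}{8649 + 16} = \frac{1}{8665}$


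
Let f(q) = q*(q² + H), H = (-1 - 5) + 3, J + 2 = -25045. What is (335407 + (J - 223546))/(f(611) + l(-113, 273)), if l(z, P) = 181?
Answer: 28938/76032493 ≈ 0.00038060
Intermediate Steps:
J = -25047 (J = -2 - 25045 = -25047)
H = -3 (H = -6 + 3 = -3)
f(q) = q*(-3 + q²) (f(q) = q*(q² - 3) = q*(-3 + q²))
(335407 + (J - 223546))/(f(611) + l(-113, 273)) = (335407 + (-25047 - 223546))/(611*(-3 + 611²) + 181) = (335407 - 248593)/(611*(-3 + 373321) + 181) = 86814/(611*373318 + 181) = 86814/(228097298 + 181) = 86814/228097479 = 86814*(1/228097479) = 28938/76032493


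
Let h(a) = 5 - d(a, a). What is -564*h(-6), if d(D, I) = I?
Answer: -6204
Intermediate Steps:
h(a) = 5 - a
-564*h(-6) = -564*(5 - 1*(-6)) = -564*(5 + 6) = -564*11 = -6204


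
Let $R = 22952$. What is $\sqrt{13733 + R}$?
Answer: $\sqrt{36685} \approx 191.53$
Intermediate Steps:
$\sqrt{13733 + R} = \sqrt{13733 + 22952} = \sqrt{36685}$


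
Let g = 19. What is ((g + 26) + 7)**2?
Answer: 2704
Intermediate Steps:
((g + 26) + 7)**2 = ((19 + 26) + 7)**2 = (45 + 7)**2 = 52**2 = 2704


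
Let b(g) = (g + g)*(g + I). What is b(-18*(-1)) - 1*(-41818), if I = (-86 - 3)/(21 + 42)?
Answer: 296906/7 ≈ 42415.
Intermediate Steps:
I = -89/63 ≈ -1.4127
b(g) = 2*g*(-89/63 + g) (b(g) = (g + g)*(g - 89/63) = (2*g)*(-89/63 + g) = 2*g*(-89/63 + g))
b(-18*(-1)) - 1*(-41818) = 2*(-18*(-1))*(-89 + 63*(-18*(-1)))/63 - 1*(-41818) = (2/63)*18*(-89 + 63*18) + 41818 = (2/63)*18*(-89 + 1134) + 41818 = (2/63)*18*1045 + 41818 = 4180/7 + 41818 = 296906/7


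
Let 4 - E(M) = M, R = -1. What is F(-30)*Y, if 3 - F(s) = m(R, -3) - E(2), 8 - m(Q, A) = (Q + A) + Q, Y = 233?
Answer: -1864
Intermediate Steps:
E(M) = 4 - M
m(Q, A) = 8 - A - 2*Q (m(Q, A) = 8 - ((Q + A) + Q) = 8 - ((A + Q) + Q) = 8 - (A + 2*Q) = 8 + (-A - 2*Q) = 8 - A - 2*Q)
F(s) = -8 (F(s) = 3 - ((8 - 1*(-3) - 2*(-1)) - (4 - 1*2)) = 3 - ((8 + 3 + 2) - (4 - 2)) = 3 - (13 - 1*2) = 3 - (13 - 2) = 3 - 1*11 = 3 - 11 = -8)
F(-30)*Y = -8*233 = -1864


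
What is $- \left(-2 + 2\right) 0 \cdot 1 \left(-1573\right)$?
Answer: $0$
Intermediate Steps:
$- \left(-2 + 2\right) 0 \cdot 1 \left(-1573\right) = - 0 \cdot 0 \cdot 1 \left(-1573\right) = - 0 \cdot 1 \left(-1573\right) = - 0 \left(-1573\right) = \left(-1\right) 0 = 0$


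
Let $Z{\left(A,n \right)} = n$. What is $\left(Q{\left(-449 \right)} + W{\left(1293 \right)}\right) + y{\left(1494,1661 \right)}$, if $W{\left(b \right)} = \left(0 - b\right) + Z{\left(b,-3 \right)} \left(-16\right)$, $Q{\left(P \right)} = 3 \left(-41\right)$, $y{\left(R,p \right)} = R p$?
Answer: $2480166$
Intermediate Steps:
$Q{\left(P \right)} = -123$
$W{\left(b \right)} = 48 - b$ ($W{\left(b \right)} = \left(0 - b\right) - -48 = - b + 48 = 48 - b$)
$\left(Q{\left(-449 \right)} + W{\left(1293 \right)}\right) + y{\left(1494,1661 \right)} = \left(-123 + \left(48 - 1293\right)\right) + 1494 \cdot 1661 = \left(-123 + \left(48 - 1293\right)\right) + 2481534 = \left(-123 - 1245\right) + 2481534 = -1368 + 2481534 = 2480166$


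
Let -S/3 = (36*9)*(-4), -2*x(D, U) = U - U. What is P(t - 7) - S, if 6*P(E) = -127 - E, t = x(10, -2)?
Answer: -3908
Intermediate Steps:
x(D, U) = 0 (x(D, U) = -(U - U)/2 = -1/2*0 = 0)
t = 0
S = 3888 (S = -3*36*9*(-4) = -972*(-4) = -3*(-1296) = 3888)
P(E) = -127/6 - E/6 (P(E) = (-127 - E)/6 = -127/6 - E/6)
P(t - 7) - S = (-127/6 - (0 - 7)/6) - 1*3888 = (-127/6 - 1/6*(-7)) - 3888 = (-127/6 + 7/6) - 3888 = -20 - 3888 = -3908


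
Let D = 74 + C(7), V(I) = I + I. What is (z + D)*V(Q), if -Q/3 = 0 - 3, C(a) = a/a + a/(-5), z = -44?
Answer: 2664/5 ≈ 532.80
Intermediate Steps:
C(a) = 1 - a/5 (C(a) = 1 + a*(-1/5) = 1 - a/5)
Q = 9 (Q = -3*(0 - 3) = -3*(-3) = 9)
V(I) = 2*I
D = 368/5 (D = 74 + (1 - 1/5*7) = 74 + (1 - 7/5) = 74 - 2/5 = 368/5 ≈ 73.600)
(z + D)*V(Q) = (-44 + 368/5)*(2*9) = (148/5)*18 = 2664/5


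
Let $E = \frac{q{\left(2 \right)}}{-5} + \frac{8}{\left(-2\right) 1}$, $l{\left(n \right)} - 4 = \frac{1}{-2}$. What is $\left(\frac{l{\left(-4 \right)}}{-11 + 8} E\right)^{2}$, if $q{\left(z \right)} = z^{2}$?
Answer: $\frac{784}{25} \approx 31.36$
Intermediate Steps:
$l{\left(n \right)} = \frac{7}{2}$ ($l{\left(n \right)} = 4 + \frac{1}{-2} = 4 - \frac{1}{2} = \frac{7}{2}$)
$E = - \frac{24}{5}$ ($E = \frac{2^{2}}{-5} + \frac{8}{\left(-2\right) 1} = 4 \left(- \frac{1}{5}\right) + \frac{8}{-2} = - \frac{4}{5} + 8 \left(- \frac{1}{2}\right) = - \frac{4}{5} - 4 = - \frac{24}{5} \approx -4.8$)
$\left(\frac{l{\left(-4 \right)}}{-11 + 8} E\right)^{2} = \left(\frac{7}{2 \left(-11 + 8\right)} \left(- \frac{24}{5}\right)\right)^{2} = \left(\frac{7}{2 \left(-3\right)} \left(- \frac{24}{5}\right)\right)^{2} = \left(\frac{7}{2} \left(- \frac{1}{3}\right) \left(- \frac{24}{5}\right)\right)^{2} = \left(\left(- \frac{7}{6}\right) \left(- \frac{24}{5}\right)\right)^{2} = \left(\frac{28}{5}\right)^{2} = \frac{784}{25}$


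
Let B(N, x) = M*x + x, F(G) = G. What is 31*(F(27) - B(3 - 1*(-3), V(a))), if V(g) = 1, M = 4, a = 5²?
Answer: 682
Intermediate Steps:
a = 25
B(N, x) = 5*x (B(N, x) = 4*x + x = 5*x)
31*(F(27) - B(3 - 1*(-3), V(a))) = 31*(27 - 5) = 31*22 = 682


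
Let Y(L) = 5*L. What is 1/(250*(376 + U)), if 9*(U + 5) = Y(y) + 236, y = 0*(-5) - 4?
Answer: 1/98750 ≈ 1.0127e-5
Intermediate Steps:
y = -4 (y = 0 - 4 = -4)
U = 19 (U = -5 + (5*(-4) + 236)/9 = -5 + (-20 + 236)/9 = -5 + (⅑)*216 = -5 + 24 = 19)
1/(250*(376 + U)) = 1/(250*(376 + 19)) = 1/(250*395) = 1/98750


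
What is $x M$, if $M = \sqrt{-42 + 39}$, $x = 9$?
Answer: $9 i \sqrt{3} \approx 15.588 i$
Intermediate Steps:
$M = i \sqrt{3}$ ($M = \sqrt{-3} = i \sqrt{3} \approx 1.732 i$)
$x M = 9 i \sqrt{3}$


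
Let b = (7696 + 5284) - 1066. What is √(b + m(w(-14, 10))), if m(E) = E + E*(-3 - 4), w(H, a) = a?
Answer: √11854 ≈ 108.88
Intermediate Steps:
m(E) = -6*E (m(E) = E + E*(-7) = E - 7*E = -6*E)
b = 11914 (b = 12980 - 1066 = 11914)
√(b + m(w(-14, 10))) = √(11914 - 6*10) = √(11914 - 60) = √11854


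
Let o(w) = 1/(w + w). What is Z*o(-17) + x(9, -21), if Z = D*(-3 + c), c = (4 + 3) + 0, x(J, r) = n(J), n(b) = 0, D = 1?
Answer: -2/17 ≈ -0.11765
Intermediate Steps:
x(J, r) = 0
c = 7 (c = 7 + 0 = 7)
Z = 4 (Z = 1*(-3 + 7) = 1*4 = 4)
o(w) = 1/(2*w)
Z*o(-17) + x(9, -21) = 4*((½)/(-17)) + 0 = 4*((½)*(-1/17)) + 0 = 4*(-1/34) + 0 = -2/17 + 0 = -2/17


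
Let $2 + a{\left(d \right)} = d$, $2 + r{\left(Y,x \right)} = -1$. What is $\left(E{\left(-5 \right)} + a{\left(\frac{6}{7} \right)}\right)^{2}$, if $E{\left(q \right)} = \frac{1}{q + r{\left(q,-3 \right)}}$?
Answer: $\frac{5041}{3136} \approx 1.6075$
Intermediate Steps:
$r{\left(Y,x \right)} = -3$ ($r{\left(Y,x \right)} = -2 - 1 = -3$)
$a{\left(d \right)} = -2 + d$
$E{\left(q \right)} = \frac{1}{-3 + q}$ ($E{\left(q \right)} = \frac{1}{q - 3} = \frac{1}{-3 + q}$)
$\left(E{\left(-5 \right)} + a{\left(\frac{6}{7} \right)}\right)^{2} = \left(\frac{1}{-3 - 5} - \left(2 - \frac{6}{7}\right)\right)^{2} = \left(\frac{1}{-8} + \left(-2 + 6 \cdot \frac{1}{7}\right)\right)^{2} = \left(- \frac{1}{8} + \left(-2 + \frac{6}{7}\right)\right)^{2} = \left(- \frac{1}{8} - \frac{8}{7}\right)^{2} = \left(- \frac{71}{56}\right)^{2} = \frac{5041}{3136}$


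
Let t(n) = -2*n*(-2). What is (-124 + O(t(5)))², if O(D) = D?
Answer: 10816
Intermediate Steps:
t(n) = 4*n
(-124 + O(t(5)))² = (-124 + 4*5)² = (-124 + 20)² = (-104)² = 10816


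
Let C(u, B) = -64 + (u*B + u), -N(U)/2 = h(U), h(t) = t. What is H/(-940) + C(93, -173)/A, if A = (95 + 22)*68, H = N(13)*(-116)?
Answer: -2443231/467415 ≈ -5.2271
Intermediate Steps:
N(U) = -2*U
C(u, B) = -64 + u + B*u (C(u, B) = -64 + (B*u + u) = -64 + (u + B*u) = -64 + u + B*u)
H = 3016 (H = -2*13*(-116) = -26*(-116) = 3016)
A = 7956 (A = 117*68 = 7956)
H/(-940) + C(93, -173)/A = 3016/(-940) + (-64 + 93 - 173*93)/7956 = 3016*(-1/940) + (-64 + 93 - 16089)*(1/7956) = -754/235 - 16060*1/7956 = -754/235 - 4015/1989 = -2443231/467415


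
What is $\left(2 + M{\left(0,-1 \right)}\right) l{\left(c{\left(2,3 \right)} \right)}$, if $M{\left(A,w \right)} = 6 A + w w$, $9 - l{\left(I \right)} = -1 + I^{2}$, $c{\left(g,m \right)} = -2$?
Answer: $18$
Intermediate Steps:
$l{\left(I \right)} = 10 - I^{2}$ ($l{\left(I \right)} = 9 - \left(-1 + I^{2}\right) = 10 - I^{2}$)
$M{\left(A,w \right)} = w^{2} + 6 A$ ($M{\left(A,w \right)} = 6 A + w^{2} = w^{2} + 6 A$)
$\left(2 + M{\left(0,-1 \right)}\right) l{\left(c{\left(2,3 \right)} \right)} = \left(2 + \left(\left(-1\right)^{2} + 6 \cdot 0\right)\right) \left(10 - \left(-2\right)^{2}\right) = \left(2 + \left(1 + 0\right)\right) \left(10 - 4\right) = \left(2 + 1\right) \left(10 - 4\right) = 3 \cdot 6 = 18$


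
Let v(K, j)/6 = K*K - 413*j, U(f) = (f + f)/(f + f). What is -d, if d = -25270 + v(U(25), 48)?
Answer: 144208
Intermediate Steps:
U(f) = 1 (U(f) = (2*f)/((2*f)) = (2*f)*(1/(2*f)) = 1)
v(K, j) = -2478*j + 6*K² (v(K, j) = 6*(K*K - 413*j) = 6*(K² - 413*j) = -2478*j + 6*K²)
d = -144208 (d = -25270 + (-2478*48 + 6*1²) = -25270 + (-118944 + 6*1) = -25270 + (-118944 + 6) = -25270 - 118938 = -144208)
-d = -1*(-144208) = 144208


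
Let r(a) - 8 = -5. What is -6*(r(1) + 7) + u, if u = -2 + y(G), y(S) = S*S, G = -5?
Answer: -37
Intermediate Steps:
y(S) = S²
r(a) = 3 (r(a) = 8 - 5 = 3)
u = 23 (u = -2 + (-5)² = -2 + 25 = 23)
-6*(r(1) + 7) + u = -6*(3 + 7) + 23 = -6*10 + 23 = -60 + 23 = -37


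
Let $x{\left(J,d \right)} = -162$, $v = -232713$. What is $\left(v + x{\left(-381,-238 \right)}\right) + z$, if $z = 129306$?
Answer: $-103569$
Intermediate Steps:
$\left(v + x{\left(-381,-238 \right)}\right) + z = \left(-232713 - 162\right) + 129306 = -232875 + 129306 = -103569$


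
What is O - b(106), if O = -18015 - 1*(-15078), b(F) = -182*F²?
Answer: 2042015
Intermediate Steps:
O = -2937 (O = -18015 + 15078 = -2937)
O - b(106) = -2937 - (-182)*106² = -2937 - (-182)*11236 = -2937 - 1*(-2044952) = -2937 + 2044952 = 2042015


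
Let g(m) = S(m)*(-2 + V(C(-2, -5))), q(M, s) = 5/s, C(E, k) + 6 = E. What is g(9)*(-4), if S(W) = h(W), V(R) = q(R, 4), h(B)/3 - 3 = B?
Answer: 108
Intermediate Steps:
C(E, k) = -6 + E
h(B) = 9 + 3*B
V(R) = 5/4
S(W) = 9 + 3*W
g(m) = -27/4 - 9*m/4 (g(m) = (9 + 3*m)*(-2 + 5/4) = (9 + 3*m)*(-¾) = -27/4 - 9*m/4)
g(9)*(-4) = (-27/4 - 9/4*9)*(-4) = (-27/4 - 81/4)*(-4) = -27*(-4) = 108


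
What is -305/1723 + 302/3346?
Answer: -250092/2882579 ≈ -0.086760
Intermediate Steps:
-305/1723 + 302/3346 = -305*1/1723 + 302*(1/3346) = -305/1723 + 151/1673 = -250092/2882579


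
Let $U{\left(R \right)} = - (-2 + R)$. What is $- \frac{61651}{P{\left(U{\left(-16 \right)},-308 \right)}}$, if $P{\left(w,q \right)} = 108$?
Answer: $- \frac{61651}{108} \approx -570.84$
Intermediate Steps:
$U{\left(R \right)} = 2 - R$
$- \frac{61651}{P{\left(U{\left(-16 \right)},-308 \right)}} = - \frac{61651}{108}$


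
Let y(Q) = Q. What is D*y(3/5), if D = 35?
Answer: 21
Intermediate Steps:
D*y(3/5) = 35*(3/5) = 35*(3*(⅕)) = 35*(⅗) = 21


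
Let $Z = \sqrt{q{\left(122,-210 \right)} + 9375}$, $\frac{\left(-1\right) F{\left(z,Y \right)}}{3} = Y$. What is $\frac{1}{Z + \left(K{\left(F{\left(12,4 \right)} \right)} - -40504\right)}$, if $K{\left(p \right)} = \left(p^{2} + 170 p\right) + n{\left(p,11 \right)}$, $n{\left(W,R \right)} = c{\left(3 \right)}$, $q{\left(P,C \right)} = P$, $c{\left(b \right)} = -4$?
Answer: $\frac{38604}{1490259319} - \frac{\sqrt{9497}}{1490259319} \approx 2.5839 \cdot 10^{-5}$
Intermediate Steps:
$n{\left(W,R \right)} = -4$
$F{\left(z,Y \right)} = - 3 Y$
$Z = \sqrt{9497}$ ($Z = \sqrt{122 + 9375} = \sqrt{9497} \approx 97.453$)
$K{\left(p \right)} = -4 + p^{2} + 170 p$ ($K{\left(p \right)} = \left(p^{2} + 170 p\right) - 4 = -4 + p^{2} + 170 p$)
$\frac{1}{Z + \left(K{\left(F{\left(12,4 \right)} \right)} - -40504\right)} = \frac{1}{\sqrt{9497} + \left(\left(-4 + \left(\left(-3\right) 4\right)^{2} + 170 \left(\left(-3\right) 4\right)\right) - -40504\right)} = \frac{1}{\sqrt{9497} + \left(\left(-4 + \left(-12\right)^{2} + 170 \left(-12\right)\right) + 40504\right)} = \frac{1}{\sqrt{9497} + \left(\left(-4 + 144 - 2040\right) + 40504\right)} = \frac{1}{\sqrt{9497} + \left(-1900 + 40504\right)} = \frac{1}{\sqrt{9497} + 38604} = \frac{1}{38604 + \sqrt{9497}}$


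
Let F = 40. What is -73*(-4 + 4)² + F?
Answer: 40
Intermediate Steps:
-73*(-4 + 4)² + F = -73*(-4 + 4)² + 40 = -73*0² + 40 = -73*0 + 40 = 0 + 40 = 40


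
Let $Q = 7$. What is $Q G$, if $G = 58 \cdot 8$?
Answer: $3248$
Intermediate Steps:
$G = 464$
$Q G = 7 \cdot 464 = 3248$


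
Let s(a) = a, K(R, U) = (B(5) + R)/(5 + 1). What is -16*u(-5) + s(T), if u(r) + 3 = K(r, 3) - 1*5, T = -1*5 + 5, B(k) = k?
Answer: 128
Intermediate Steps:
K(R, U) = ⅚ + R/6 (K(R, U) = (5 + R)/(5 + 1) = (5 + R)/6 = (5 + R)*(⅙) = ⅚ + R/6)
T = 0 (T = -5 + 5 = 0)
u(r) = -43/6 + r/6 (u(r) = -3 + ((⅚ + r/6) - 1*5) = -3 + ((⅚ + r/6) - 5) = -3 + (-25/6 + r/6) = -43/6 + r/6)
-16*u(-5) + s(T) = -16*(-43/6 + (⅙)*(-5)) + 0 = -16*(-43/6 - ⅚) + 0 = -16*(-8) + 0 = 128 + 0 = 128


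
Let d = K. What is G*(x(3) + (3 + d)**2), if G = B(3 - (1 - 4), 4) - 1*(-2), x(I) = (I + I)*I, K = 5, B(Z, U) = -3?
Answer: -82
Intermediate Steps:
d = 5
x(I) = 2*I**2 (x(I) = (2*I)*I = 2*I**2)
G = -1 (G = -3 - 1*(-2) = -3 + 2 = -1)
G*(x(3) + (3 + d)**2) = -(2*3**2 + (3 + 5)**2) = -(2*9 + 8**2) = -(18 + 64) = -1*82 = -82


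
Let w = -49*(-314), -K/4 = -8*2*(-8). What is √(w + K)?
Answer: √14874 ≈ 121.96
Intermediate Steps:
K = -512 (K = -4*(-8*2)*(-8) = -(-64)*(-8) = -4*128 = -512)
w = 15386
√(w + K) = √(15386 - 512) = √14874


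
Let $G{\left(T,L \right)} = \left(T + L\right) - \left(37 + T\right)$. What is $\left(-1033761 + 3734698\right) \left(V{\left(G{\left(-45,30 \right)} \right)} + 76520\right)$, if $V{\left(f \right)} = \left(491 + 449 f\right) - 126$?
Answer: $199172496254$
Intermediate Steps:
$G{\left(T,L \right)} = -37 + L$ ($G{\left(T,L \right)} = \left(L + T\right) - \left(37 + T\right) = -37 + L$)
$V{\left(f \right)} = 365 + 449 f$
$\left(-1033761 + 3734698\right) \left(V{\left(G{\left(-45,30 \right)} \right)} + 76520\right) = \left(-1033761 + 3734698\right) \left(\left(365 + 449 \left(-37 + 30\right)\right) + 76520\right) = 2700937 \left(\left(365 + 449 \left(-7\right)\right) + 76520\right) = 2700937 \left(\left(365 - 3143\right) + 76520\right) = 2700937 \left(-2778 + 76520\right) = 2700937 \cdot 73742 = 199172496254$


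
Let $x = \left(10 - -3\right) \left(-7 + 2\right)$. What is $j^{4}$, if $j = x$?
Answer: $17850625$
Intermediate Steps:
$x = -65$ ($x = \left(10 + \left(-2 + 5\right)\right) \left(-5\right) = \left(10 + 3\right) \left(-5\right) = 13 \left(-5\right) = -65$)
$j = -65$
$j^{4} = \left(-65\right)^{4} = 17850625$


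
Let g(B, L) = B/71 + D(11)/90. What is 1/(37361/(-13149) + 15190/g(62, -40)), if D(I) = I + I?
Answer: 46955079/638014509319 ≈ 7.3596e-5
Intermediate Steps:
D(I) = 2*I
g(B, L) = 11/45 + B/71 (g(B, L) = B/71 + (2*11)/90 = B*(1/71) + 22*(1/90) = B/71 + 11/45 = 11/45 + B/71)
1/(37361/(-13149) + 15190/g(62, -40)) = 1/(37361/(-13149) + 15190/(11/45 + (1/71)*62)) = 1/(37361*(-1/13149) + 15190/(11/45 + 62/71)) = 1/(-37361/13149 + 15190/(3571/3195)) = 1/(-37361/13149 + 15190*(3195/3571)) = 1/(-37361/13149 + 48532050/3571) = 1/(638014509319/46955079) = 46955079/638014509319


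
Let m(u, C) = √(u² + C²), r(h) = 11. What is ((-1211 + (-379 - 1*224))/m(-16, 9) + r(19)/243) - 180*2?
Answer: -87469/243 - 1814*√337/337 ≈ -458.77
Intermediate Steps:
m(u, C) = √(C² + u²)
((-1211 + (-379 - 1*224))/m(-16, 9) + r(19)/243) - 180*2 = ((-1211 + (-379 - 1*224))/(√(9² + (-16)²)) + 11/243) - 180*2 = ((-1211 + (-379 - 224))/(√(81 + 256)) + 11*(1/243)) - 1*360 = ((-1211 - 603)/(√337) + 11/243) - 360 = (-1814*√337/337 + 11/243) - 360 = (11/243 - 1814*√337/337) - 360 = -87469/243 - 1814*√337/337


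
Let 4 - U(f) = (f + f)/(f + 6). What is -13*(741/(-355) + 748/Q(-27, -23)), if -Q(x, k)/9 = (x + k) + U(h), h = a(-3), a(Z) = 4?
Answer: 116423/28755 ≈ 4.0488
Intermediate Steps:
h = 4
U(f) = 4 - 2*f/(6 + f) (U(f) = 4 - (f + f)/(f + 6) = 4 - 2*f/(6 + f))
Q(x, k) = -144/5 - 9*k - 9*x (Q(x, k) = -9*((x + k) + 2*(12 + 4)/(6 + 4)) = -9*((k + x) + 2*16/10) = -9*((k + x) + 2*(⅒)*16) = -9*((k + x) + 16/5) = -9*(16/5 + k + x) = -144/5 - 9*k - 9*x)
-13*(741/(-355) + 748/Q(-27, -23)) = -13*(741/(-355) + 748/(-144/5 - 9*(-23) - 9*(-27))) = -13*(741*(-1/355) + 748/(-144/5 + 207 + 243)) = -13*(-741/355 + 748/(2106/5)) = -13*(-741/355 + 748*(5/2106)) = -13*(-741/355 + 1870/1053) = -13*(-116423/373815) = 116423/28755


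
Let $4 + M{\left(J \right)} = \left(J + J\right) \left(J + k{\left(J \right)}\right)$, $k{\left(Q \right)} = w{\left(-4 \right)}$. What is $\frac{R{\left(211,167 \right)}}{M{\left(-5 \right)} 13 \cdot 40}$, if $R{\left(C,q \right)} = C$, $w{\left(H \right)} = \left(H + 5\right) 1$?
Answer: $\frac{211}{18720} \approx 0.011271$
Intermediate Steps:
$w{\left(H \right)} = 5 + H$ ($w{\left(H \right)} = \left(5 + H\right) 1 = 5 + H$)
$k{\left(Q \right)} = 1$ ($k{\left(Q \right)} = 5 - 4 = 1$)
$M{\left(J \right)} = -4 + 2 J \left(1 + J\right)$ ($M{\left(J \right)} = -4 + \left(J + J\right) \left(J + 1\right) = -4 + 2 J \left(1 + J\right)$)
$\frac{R{\left(211,167 \right)}}{M{\left(-5 \right)} 13 \cdot 40} = \frac{211}{\left(-4 + 2 \left(-5\right) + 2 \left(-5\right)^{2}\right) 13 \cdot 40} = \frac{211}{\left(-4 - 10 + 2 \cdot 25\right) 520} = \frac{211}{\left(-4 - 10 + 50\right) 520} = \frac{211}{36 \cdot 520} = \frac{211}{18720}$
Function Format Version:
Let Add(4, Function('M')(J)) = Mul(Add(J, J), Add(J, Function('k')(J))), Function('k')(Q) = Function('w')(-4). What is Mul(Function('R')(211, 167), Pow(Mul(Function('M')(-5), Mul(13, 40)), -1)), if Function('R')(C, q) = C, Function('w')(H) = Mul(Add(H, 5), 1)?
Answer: Rational(211, 18720) ≈ 0.011271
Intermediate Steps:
Function('w')(H) = Add(5, H) (Function('w')(H) = Mul(Add(5, H), 1) = Add(5, H))
Function('k')(Q) = 1 (Function('k')(Q) = Add(5, -4) = 1)
Function('M')(J) = Add(-4, Mul(2, J, Add(1, J))) (Function('M')(J) = Add(-4, Mul(Add(J, J), Add(J, 1))) = Add(-4, Mul(Mul(2, J), Add(1, J))) = Add(-4, Mul(2, J, Add(1, J))))
Mul(Function('R')(211, 167), Pow(Mul(Function('M')(-5), Mul(13, 40)), -1)) = Mul(211, Pow(Mul(Add(-4, Mul(2, -5), Mul(2, Pow(-5, 2))), Mul(13, 40)), -1)) = Mul(211, Pow(Mul(Add(-4, -10, Mul(2, 25)), 520), -1)) = Mul(211, Pow(Mul(Add(-4, -10, 50), 520), -1)) = Mul(211, Pow(Mul(36, 520), -1)) = Mul(211, Pow(18720, -1)) = Mul(211, Rational(1, 18720)) = Rational(211, 18720)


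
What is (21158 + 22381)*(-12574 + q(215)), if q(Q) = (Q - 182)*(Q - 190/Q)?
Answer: -10312255689/43 ≈ -2.3982e+8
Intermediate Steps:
q(Q) = (-182 + Q)*(Q - 190/Q)
(21158 + 22381)*(-12574 + q(215)) = (21158 + 22381)*(-12574 + (-190 + 215² - 182*215 + 34580/215)) = 43539*(-12574 + (-190 + 46225 - 39130 + 34580*(1/215))) = 43539*(-12574 + (-190 + 46225 - 39130 + 6916/43)) = 43539*(-12574 + 303831/43) = 43539*(-236851/43) = -10312255689/43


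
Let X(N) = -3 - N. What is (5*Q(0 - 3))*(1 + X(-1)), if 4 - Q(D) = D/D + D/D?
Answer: -10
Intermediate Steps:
Q(D) = 2 (Q(D) = 4 - (D/D + D/D) = 4 - (1 + 1) = 4 - 1*2 = 4 - 2 = 2)
(5*Q(0 - 3))*(1 + X(-1)) = (5*2)*(1 + (-3 - 1*(-1))) = 10*(1 + (-3 + 1)) = 10*(1 - 2) = 10*(-1) = -10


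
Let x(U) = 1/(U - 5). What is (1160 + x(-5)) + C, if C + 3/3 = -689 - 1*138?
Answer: 3319/10 ≈ 331.90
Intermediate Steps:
x(U) = 1/(-5 + U)
C = -828 (C = -1 + (-689 - 1*138) = -1 + (-689 - 138) = -1 - 827 = -828)
(1160 + x(-5)) + C = (1160 + 1/(-5 - 5)) - 828 = (1160 + 1/(-10)) - 828 = (1160 - 1/10) - 828 = 11599/10 - 828 = 3319/10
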